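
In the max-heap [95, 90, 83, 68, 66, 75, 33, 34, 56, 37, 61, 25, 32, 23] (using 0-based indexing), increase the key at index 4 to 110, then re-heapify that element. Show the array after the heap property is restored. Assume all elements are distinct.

[110, 95, 83, 68, 90, 75, 33, 34, 56, 37, 61, 25, 32, 23]

set index 4 from 66 to 110 → [95, 90, 83, 68, 110, 75, 33, 34, 56, 37, 61, 25, 32, 23]
110 > parent 90 at index 1, swap → [95, 110, 83, 68, 90, 75, 33, 34, 56, 37, 61, 25, 32, 23]
110 > parent 95 at index 0, swap → [110, 95, 83, 68, 90, 75, 33, 34, 56, 37, 61, 25, 32, 23]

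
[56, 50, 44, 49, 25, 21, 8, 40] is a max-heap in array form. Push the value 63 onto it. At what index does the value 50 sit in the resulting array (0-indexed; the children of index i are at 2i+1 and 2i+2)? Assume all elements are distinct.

append 63 at index 8 → [56, 50, 44, 49, 25, 21, 8, 40, 63]
63 > parent 49 at index 3, swap → [56, 50, 44, 63, 25, 21, 8, 40, 49]
63 > parent 50 at index 1, swap → [56, 63, 44, 50, 25, 21, 8, 40, 49]
63 > parent 56 at index 0, swap → [63, 56, 44, 50, 25, 21, 8, 40, 49]
resulting array: [63, 56, 44, 50, 25, 21, 8, 40, 49]

3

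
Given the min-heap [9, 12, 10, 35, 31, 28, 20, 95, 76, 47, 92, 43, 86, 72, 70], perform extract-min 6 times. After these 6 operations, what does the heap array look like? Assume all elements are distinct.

extract-min #1 returns 9:
  remove root 9; move last element 70 to root → [70, 12, 10, 35, 31, 28, 20, 95, 76, 47, 92, 43, 86, 72]
  70 vs smaller child 10 at index 2, swap → [10, 12, 70, 35, 31, 28, 20, 95, 76, 47, 92, 43, 86, 72]
  70 vs smaller child 20 at index 6, swap → [10, 12, 20, 35, 31, 28, 70, 95, 76, 47, 92, 43, 86, 72]
extract-min #2 returns 10:
  remove root 10; move last element 72 to root → [72, 12, 20, 35, 31, 28, 70, 95, 76, 47, 92, 43, 86]
  72 vs smaller child 12 at index 1, swap → [12, 72, 20, 35, 31, 28, 70, 95, 76, 47, 92, 43, 86]
  72 vs smaller child 31 at index 4, swap → [12, 31, 20, 35, 72, 28, 70, 95, 76, 47, 92, 43, 86]
  72 vs smaller child 47 at index 9, swap → [12, 31, 20, 35, 47, 28, 70, 95, 76, 72, 92, 43, 86]
extract-min #3 returns 12:
  remove root 12; move last element 86 to root → [86, 31, 20, 35, 47, 28, 70, 95, 76, 72, 92, 43]
  86 vs smaller child 20 at index 2, swap → [20, 31, 86, 35, 47, 28, 70, 95, 76, 72, 92, 43]
  86 vs smaller child 28 at index 5, swap → [20, 31, 28, 35, 47, 86, 70, 95, 76, 72, 92, 43]
  86 vs only child 43 at index 11, swap → [20, 31, 28, 35, 47, 43, 70, 95, 76, 72, 92, 86]
extract-min #4 returns 20:
  remove root 20; move last element 86 to root → [86, 31, 28, 35, 47, 43, 70, 95, 76, 72, 92]
  86 vs smaller child 28 at index 2, swap → [28, 31, 86, 35, 47, 43, 70, 95, 76, 72, 92]
  86 vs smaller child 43 at index 5, swap → [28, 31, 43, 35, 47, 86, 70, 95, 76, 72, 92]
extract-min #5 returns 28:
  remove root 28; move last element 92 to root → [92, 31, 43, 35, 47, 86, 70, 95, 76, 72]
  92 vs smaller child 31 at index 1, swap → [31, 92, 43, 35, 47, 86, 70, 95, 76, 72]
  92 vs smaller child 35 at index 3, swap → [31, 35, 43, 92, 47, 86, 70, 95, 76, 72]
  92 vs smaller child 76 at index 8, swap → [31, 35, 43, 76, 47, 86, 70, 95, 92, 72]
extract-min #6 returns 31:
  remove root 31; move last element 72 to root → [72, 35, 43, 76, 47, 86, 70, 95, 92]
  72 vs smaller child 35 at index 1, swap → [35, 72, 43, 76, 47, 86, 70, 95, 92]
  72 vs smaller child 47 at index 4, swap → [35, 47, 43, 76, 72, 86, 70, 95, 92]

[35, 47, 43, 76, 72, 86, 70, 95, 92]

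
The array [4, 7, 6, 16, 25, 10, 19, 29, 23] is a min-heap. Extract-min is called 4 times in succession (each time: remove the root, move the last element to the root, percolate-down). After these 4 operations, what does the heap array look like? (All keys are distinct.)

[16, 23, 19, 29, 25]

extract-min #1 returns 4:
  remove root 4; move last element 23 to root → [23, 7, 6, 16, 25, 10, 19, 29]
  23 vs smaller child 6 at index 2, swap → [6, 7, 23, 16, 25, 10, 19, 29]
  23 vs smaller child 10 at index 5, swap → [6, 7, 10, 16, 25, 23, 19, 29]
extract-min #2 returns 6:
  remove root 6; move last element 29 to root → [29, 7, 10, 16, 25, 23, 19]
  29 vs smaller child 7 at index 1, swap → [7, 29, 10, 16, 25, 23, 19]
  29 vs smaller child 16 at index 3, swap → [7, 16, 10, 29, 25, 23, 19]
extract-min #3 returns 7:
  remove root 7; move last element 19 to root → [19, 16, 10, 29, 25, 23]
  19 vs smaller child 10 at index 2, swap → [10, 16, 19, 29, 25, 23]
extract-min #4 returns 10:
  remove root 10; move last element 23 to root → [23, 16, 19, 29, 25]
  23 vs smaller child 16 at index 1, swap → [16, 23, 19, 29, 25]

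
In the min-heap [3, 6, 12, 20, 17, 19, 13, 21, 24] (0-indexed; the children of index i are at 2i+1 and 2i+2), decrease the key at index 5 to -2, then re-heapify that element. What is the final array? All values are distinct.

[-2, 6, 3, 20, 17, 12, 13, 21, 24]

set index 5 from 19 to -2 → [3, 6, 12, 20, 17, -2, 13, 21, 24]
-2 < parent 12 at index 2, swap → [3, 6, -2, 20, 17, 12, 13, 21, 24]
-2 < parent 3 at index 0, swap → [-2, 6, 3, 20, 17, 12, 13, 21, 24]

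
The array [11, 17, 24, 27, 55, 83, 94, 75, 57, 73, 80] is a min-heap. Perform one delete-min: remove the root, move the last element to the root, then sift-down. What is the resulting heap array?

remove root 11; move last element 80 to root → [80, 17, 24, 27, 55, 83, 94, 75, 57, 73]
80 vs smaller child 17 at index 1, swap → [17, 80, 24, 27, 55, 83, 94, 75, 57, 73]
80 vs smaller child 27 at index 3, swap → [17, 27, 24, 80, 55, 83, 94, 75, 57, 73]
80 vs smaller child 57 at index 8, swap → [17, 27, 24, 57, 55, 83, 94, 75, 80, 73]

[17, 27, 24, 57, 55, 83, 94, 75, 80, 73]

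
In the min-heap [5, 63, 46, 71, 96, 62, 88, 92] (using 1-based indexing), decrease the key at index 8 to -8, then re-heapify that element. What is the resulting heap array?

set index 8 from 92 to -8 → [5, 63, 46, 71, 96, 62, 88, -8]
-8 < parent 71 at index 4, swap → [5, 63, 46, -8, 96, 62, 88, 71]
-8 < parent 63 at index 2, swap → [5, -8, 46, 63, 96, 62, 88, 71]
-8 < parent 5 at index 1, swap → [-8, 5, 46, 63, 96, 62, 88, 71]

[-8, 5, 46, 63, 96, 62, 88, 71]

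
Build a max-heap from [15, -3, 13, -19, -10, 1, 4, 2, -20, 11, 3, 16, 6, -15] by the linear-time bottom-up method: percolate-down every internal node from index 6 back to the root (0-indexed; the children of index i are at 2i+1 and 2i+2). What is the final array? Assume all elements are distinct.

sift down from index 6: already satisfies heap property
sift down from index 5:
  1 vs larger child 16 at index 11, swap → [15, -3, 13, -19, -10, 16, 4, 2, -20, 11, 3, 1, 6, -15]
sift down from index 4:
  -10 vs larger child 11 at index 9, swap → [15, -3, 13, -19, 11, 16, 4, 2, -20, -10, 3, 1, 6, -15]
sift down from index 3:
  -19 vs larger child 2 at index 7, swap → [15, -3, 13, 2, 11, 16, 4, -19, -20, -10, 3, 1, 6, -15]
sift down from index 2:
  13 vs larger child 16 at index 5, swap → [15, -3, 16, 2, 11, 13, 4, -19, -20, -10, 3, 1, 6, -15]
sift down from index 1:
  -3 vs larger child 11 at index 4, swap → [15, 11, 16, 2, -3, 13, 4, -19, -20, -10, 3, 1, 6, -15]
  -3 vs larger child 3 at index 10, swap → [15, 11, 16, 2, 3, 13, 4, -19, -20, -10, -3, 1, 6, -15]
sift down from index 0:
  15 vs larger child 16 at index 2, swap → [16, 11, 15, 2, 3, 13, 4, -19, -20, -10, -3, 1, 6, -15]

[16, 11, 15, 2, 3, 13, 4, -19, -20, -10, -3, 1, 6, -15]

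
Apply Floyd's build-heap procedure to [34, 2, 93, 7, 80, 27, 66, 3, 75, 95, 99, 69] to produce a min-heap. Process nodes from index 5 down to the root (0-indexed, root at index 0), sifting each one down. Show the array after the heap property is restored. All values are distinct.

sift down from index 5: already satisfies heap property
sift down from index 4: already satisfies heap property
sift down from index 3:
  7 vs smaller child 3 at index 7, swap → [34, 2, 93, 3, 80, 27, 66, 7, 75, 95, 99, 69]
sift down from index 2:
  93 vs smaller child 27 at index 5, swap → [34, 2, 27, 3, 80, 93, 66, 7, 75, 95, 99, 69]
  93 vs only child 69 at index 11, swap → [34, 2, 27, 3, 80, 69, 66, 7, 75, 95, 99, 93]
sift down from index 1: already satisfies heap property
sift down from index 0:
  34 vs smaller child 2 at index 1, swap → [2, 34, 27, 3, 80, 69, 66, 7, 75, 95, 99, 93]
  34 vs smaller child 3 at index 3, swap → [2, 3, 27, 34, 80, 69, 66, 7, 75, 95, 99, 93]
  34 vs smaller child 7 at index 7, swap → [2, 3, 27, 7, 80, 69, 66, 34, 75, 95, 99, 93]

[2, 3, 27, 7, 80, 69, 66, 34, 75, 95, 99, 93]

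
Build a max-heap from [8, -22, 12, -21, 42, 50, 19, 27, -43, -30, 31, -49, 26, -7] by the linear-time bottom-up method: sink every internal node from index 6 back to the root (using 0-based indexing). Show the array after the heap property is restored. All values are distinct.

sift down from index 6: already satisfies heap property
sift down from index 5: already satisfies heap property
sift down from index 4: already satisfies heap property
sift down from index 3:
  -21 vs larger child 27 at index 7, swap → [8, -22, 12, 27, 42, 50, 19, -21, -43, -30, 31, -49, 26, -7]
sift down from index 2:
  12 vs larger child 50 at index 5, swap → [8, -22, 50, 27, 42, 12, 19, -21, -43, -30, 31, -49, 26, -7]
  12 vs larger child 26 at index 12, swap → [8, -22, 50, 27, 42, 26, 19, -21, -43, -30, 31, -49, 12, -7]
sift down from index 1:
  -22 vs larger child 42 at index 4, swap → [8, 42, 50, 27, -22, 26, 19, -21, -43, -30, 31, -49, 12, -7]
  -22 vs larger child 31 at index 10, swap → [8, 42, 50, 27, 31, 26, 19, -21, -43, -30, -22, -49, 12, -7]
sift down from index 0:
  8 vs larger child 50 at index 2, swap → [50, 42, 8, 27, 31, 26, 19, -21, -43, -30, -22, -49, 12, -7]
  8 vs larger child 26 at index 5, swap → [50, 42, 26, 27, 31, 8, 19, -21, -43, -30, -22, -49, 12, -7]
  8 vs larger child 12 at index 12, swap → [50, 42, 26, 27, 31, 12, 19, -21, -43, -30, -22, -49, 8, -7]

[50, 42, 26, 27, 31, 12, 19, -21, -43, -30, -22, -49, 8, -7]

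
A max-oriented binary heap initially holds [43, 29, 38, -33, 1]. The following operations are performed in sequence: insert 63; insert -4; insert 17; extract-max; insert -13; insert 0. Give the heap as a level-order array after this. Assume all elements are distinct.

[43, 29, 38, 17, 1, -33, -4, -13, 0]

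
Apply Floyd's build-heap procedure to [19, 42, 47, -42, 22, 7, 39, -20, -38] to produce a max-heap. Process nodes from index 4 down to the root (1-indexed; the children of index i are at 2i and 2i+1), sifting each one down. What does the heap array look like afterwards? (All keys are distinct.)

[47, 42, 39, -20, 22, 7, 19, -42, -38]

sift down from index 4:
  -42 vs larger child -20 at index 8, swap → [19, 42, 47, -20, 22, 7, 39, -42, -38]
sift down from index 3: already satisfies heap property
sift down from index 2: already satisfies heap property
sift down from index 1:
  19 vs larger child 47 at index 3, swap → [47, 42, 19, -20, 22, 7, 39, -42, -38]
  19 vs larger child 39 at index 7, swap → [47, 42, 39, -20, 22, 7, 19, -42, -38]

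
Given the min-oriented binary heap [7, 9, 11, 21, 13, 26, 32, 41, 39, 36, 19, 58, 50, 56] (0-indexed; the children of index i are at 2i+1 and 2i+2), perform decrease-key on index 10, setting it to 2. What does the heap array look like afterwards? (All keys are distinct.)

[2, 7, 11, 21, 9, 26, 32, 41, 39, 36, 13, 58, 50, 56]

set index 10 from 19 to 2 → [7, 9, 11, 21, 13, 26, 32, 41, 39, 36, 2, 58, 50, 56]
2 < parent 13 at index 4, swap → [7, 9, 11, 21, 2, 26, 32, 41, 39, 36, 13, 58, 50, 56]
2 < parent 9 at index 1, swap → [7, 2, 11, 21, 9, 26, 32, 41, 39, 36, 13, 58, 50, 56]
2 < parent 7 at index 0, swap → [2, 7, 11, 21, 9, 26, 32, 41, 39, 36, 13, 58, 50, 56]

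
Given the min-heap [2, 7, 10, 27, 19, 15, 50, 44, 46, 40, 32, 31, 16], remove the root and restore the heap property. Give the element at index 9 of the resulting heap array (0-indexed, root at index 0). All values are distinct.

remove root 2; move last element 16 to root → [16, 7, 10, 27, 19, 15, 50, 44, 46, 40, 32, 31]
16 vs smaller child 7 at index 1, swap → [7, 16, 10, 27, 19, 15, 50, 44, 46, 40, 32, 31]
resulting array: [7, 16, 10, 27, 19, 15, 50, 44, 46, 40, 32, 31]

40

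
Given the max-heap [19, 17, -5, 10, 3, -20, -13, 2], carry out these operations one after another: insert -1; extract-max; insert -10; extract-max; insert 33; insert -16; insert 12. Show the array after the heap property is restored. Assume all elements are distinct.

insert -1:
  append -1 at index 8 → [19, 17, -5, 10, 3, -20, -13, 2, -1] (no swap needed)
extract-max → returns 19:
  remove root 19; move last element -1 to root → [-1, 17, -5, 10, 3, -20, -13, 2]
  -1 vs larger child 17 at index 1, swap → [17, -1, -5, 10, 3, -20, -13, 2]
  -1 vs larger child 10 at index 3, swap → [17, 10, -5, -1, 3, -20, -13, 2]
  -1 vs only child 2 at index 7, swap → [17, 10, -5, 2, 3, -20, -13, -1]
insert -10:
  append -10 at index 8 → [17, 10, -5, 2, 3, -20, -13, -1, -10] (no swap needed)
extract-max → returns 17:
  remove root 17; move last element -10 to root → [-10, 10, -5, 2, 3, -20, -13, -1]
  -10 vs larger child 10 at index 1, swap → [10, -10, -5, 2, 3, -20, -13, -1]
  -10 vs larger child 3 at index 4, swap → [10, 3, -5, 2, -10, -20, -13, -1]
insert 33:
  append 33 at index 8 → [10, 3, -5, 2, -10, -20, -13, -1, 33]
  33 > parent 2 at index 3, swap → [10, 3, -5, 33, -10, -20, -13, -1, 2]
  33 > parent 3 at index 1, swap → [10, 33, -5, 3, -10, -20, -13, -1, 2]
  33 > parent 10 at index 0, swap → [33, 10, -5, 3, -10, -20, -13, -1, 2]
insert -16:
  append -16 at index 9 → [33, 10, -5, 3, -10, -20, -13, -1, 2, -16] (no swap needed)
insert 12:
  append 12 at index 10 → [33, 10, -5, 3, -10, -20, -13, -1, 2, -16, 12]
  12 > parent -10 at index 4, swap → [33, 10, -5, 3, 12, -20, -13, -1, 2, -16, -10]
  12 > parent 10 at index 1, swap → [33, 12, -5, 3, 10, -20, -13, -1, 2, -16, -10]

[33, 12, -5, 3, 10, -20, -13, -1, 2, -16, -10]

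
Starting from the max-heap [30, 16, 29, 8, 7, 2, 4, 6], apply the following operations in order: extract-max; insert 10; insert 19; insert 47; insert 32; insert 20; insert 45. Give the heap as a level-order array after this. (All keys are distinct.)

extract-max → returns 30:
  remove root 30; move last element 6 to root → [6, 16, 29, 8, 7, 2, 4]
  6 vs larger child 29 at index 2, swap → [29, 16, 6, 8, 7, 2, 4]
insert 10:
  append 10 at index 7 → [29, 16, 6, 8, 7, 2, 4, 10]
  10 > parent 8 at index 3, swap → [29, 16, 6, 10, 7, 2, 4, 8]
insert 19:
  append 19 at index 8 → [29, 16, 6, 10, 7, 2, 4, 8, 19]
  19 > parent 10 at index 3, swap → [29, 16, 6, 19, 7, 2, 4, 8, 10]
  19 > parent 16 at index 1, swap → [29, 19, 6, 16, 7, 2, 4, 8, 10]
insert 47:
  append 47 at index 9 → [29, 19, 6, 16, 7, 2, 4, 8, 10, 47]
  47 > parent 7 at index 4, swap → [29, 19, 6, 16, 47, 2, 4, 8, 10, 7]
  47 > parent 19 at index 1, swap → [29, 47, 6, 16, 19, 2, 4, 8, 10, 7]
  47 > parent 29 at index 0, swap → [47, 29, 6, 16, 19, 2, 4, 8, 10, 7]
insert 32:
  append 32 at index 10 → [47, 29, 6, 16, 19, 2, 4, 8, 10, 7, 32]
  32 > parent 19 at index 4, swap → [47, 29, 6, 16, 32, 2, 4, 8, 10, 7, 19]
  32 > parent 29 at index 1, swap → [47, 32, 6, 16, 29, 2, 4, 8, 10, 7, 19]
insert 20:
  append 20 at index 11 → [47, 32, 6, 16, 29, 2, 4, 8, 10, 7, 19, 20]
  20 > parent 2 at index 5, swap → [47, 32, 6, 16, 29, 20, 4, 8, 10, 7, 19, 2]
  20 > parent 6 at index 2, swap → [47, 32, 20, 16, 29, 6, 4, 8, 10, 7, 19, 2]
insert 45:
  append 45 at index 12 → [47, 32, 20, 16, 29, 6, 4, 8, 10, 7, 19, 2, 45]
  45 > parent 6 at index 5, swap → [47, 32, 20, 16, 29, 45, 4, 8, 10, 7, 19, 2, 6]
  45 > parent 20 at index 2, swap → [47, 32, 45, 16, 29, 20, 4, 8, 10, 7, 19, 2, 6]

[47, 32, 45, 16, 29, 20, 4, 8, 10, 7, 19, 2, 6]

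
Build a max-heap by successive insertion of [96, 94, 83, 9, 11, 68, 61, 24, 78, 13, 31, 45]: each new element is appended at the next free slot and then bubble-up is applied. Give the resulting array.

Insert 96:
  append 96 at index 0 → [96] (no swap needed)
Insert 94:
  append 94 at index 1 → [96, 94] (no swap needed)
Insert 83:
  append 83 at index 2 → [96, 94, 83] (no swap needed)
Insert 9:
  append 9 at index 3 → [96, 94, 83, 9] (no swap needed)
Insert 11:
  append 11 at index 4 → [96, 94, 83, 9, 11] (no swap needed)
Insert 68:
  append 68 at index 5 → [96, 94, 83, 9, 11, 68] (no swap needed)
Insert 61:
  append 61 at index 6 → [96, 94, 83, 9, 11, 68, 61] (no swap needed)
Insert 24:
  append 24 at index 7 → [96, 94, 83, 9, 11, 68, 61, 24]
  24 > parent 9 at index 3, swap → [96, 94, 83, 24, 11, 68, 61, 9]
Insert 78:
  append 78 at index 8 → [96, 94, 83, 24, 11, 68, 61, 9, 78]
  78 > parent 24 at index 3, swap → [96, 94, 83, 78, 11, 68, 61, 9, 24]
Insert 13:
  append 13 at index 9 → [96, 94, 83, 78, 11, 68, 61, 9, 24, 13]
  13 > parent 11 at index 4, swap → [96, 94, 83, 78, 13, 68, 61, 9, 24, 11]
Insert 31:
  append 31 at index 10 → [96, 94, 83, 78, 13, 68, 61, 9, 24, 11, 31]
  31 > parent 13 at index 4, swap → [96, 94, 83, 78, 31, 68, 61, 9, 24, 11, 13]
Insert 45:
  append 45 at index 11 → [96, 94, 83, 78, 31, 68, 61, 9, 24, 11, 13, 45] (no swap needed)

[96, 94, 83, 78, 31, 68, 61, 9, 24, 11, 13, 45]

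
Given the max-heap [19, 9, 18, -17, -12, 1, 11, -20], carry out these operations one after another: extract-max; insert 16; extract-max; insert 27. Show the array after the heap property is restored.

extract-max → returns 19:
  remove root 19; move last element -20 to root → [-20, 9, 18, -17, -12, 1, 11]
  -20 vs larger child 18 at index 2, swap → [18, 9, -20, -17, -12, 1, 11]
  -20 vs larger child 11 at index 6, swap → [18, 9, 11, -17, -12, 1, -20]
insert 16:
  append 16 at index 7 → [18, 9, 11, -17, -12, 1, -20, 16]
  16 > parent -17 at index 3, swap → [18, 9, 11, 16, -12, 1, -20, -17]
  16 > parent 9 at index 1, swap → [18, 16, 11, 9, -12, 1, -20, -17]
extract-max → returns 18:
  remove root 18; move last element -17 to root → [-17, 16, 11, 9, -12, 1, -20]
  -17 vs larger child 16 at index 1, swap → [16, -17, 11, 9, -12, 1, -20]
  -17 vs larger child 9 at index 3, swap → [16, 9, 11, -17, -12, 1, -20]
insert 27:
  append 27 at index 7 → [16, 9, 11, -17, -12, 1, -20, 27]
  27 > parent -17 at index 3, swap → [16, 9, 11, 27, -12, 1, -20, -17]
  27 > parent 9 at index 1, swap → [16, 27, 11, 9, -12, 1, -20, -17]
  27 > parent 16 at index 0, swap → [27, 16, 11, 9, -12, 1, -20, -17]

[27, 16, 11, 9, -12, 1, -20, -17]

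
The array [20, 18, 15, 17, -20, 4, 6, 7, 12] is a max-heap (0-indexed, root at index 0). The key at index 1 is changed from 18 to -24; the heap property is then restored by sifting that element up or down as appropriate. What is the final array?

[20, 17, 15, 12, -20, 4, 6, 7, -24]

set index 1 from 18 to -24 → [20, -24, 15, 17, -20, 4, 6, 7, 12]
-24 vs larger child 17 at index 3, swap → [20, 17, 15, -24, -20, 4, 6, 7, 12]
-24 vs larger child 12 at index 8, swap → [20, 17, 15, 12, -20, 4, 6, 7, -24]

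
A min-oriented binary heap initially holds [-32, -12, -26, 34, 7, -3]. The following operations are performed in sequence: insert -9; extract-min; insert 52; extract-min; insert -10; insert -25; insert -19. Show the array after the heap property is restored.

[-25, -19, -10, -12, 52, -3, -9, 34, 7]

insert -9:
  append -9 at index 6 → [-32, -12, -26, 34, 7, -3, -9] (no swap needed)
extract-min → returns -32:
  remove root -32; move last element -9 to root → [-9, -12, -26, 34, 7, -3]
  -9 vs smaller child -26 at index 2, swap → [-26, -12, -9, 34, 7, -3]
insert 52:
  append 52 at index 6 → [-26, -12, -9, 34, 7, -3, 52] (no swap needed)
extract-min → returns -26:
  remove root -26; move last element 52 to root → [52, -12, -9, 34, 7, -3]
  52 vs smaller child -12 at index 1, swap → [-12, 52, -9, 34, 7, -3]
  52 vs smaller child 7 at index 4, swap → [-12, 7, -9, 34, 52, -3]
insert -10:
  append -10 at index 6 → [-12, 7, -9, 34, 52, -3, -10]
  -10 < parent -9 at index 2, swap → [-12, 7, -10, 34, 52, -3, -9]
insert -25:
  append -25 at index 7 → [-12, 7, -10, 34, 52, -3, -9, -25]
  -25 < parent 34 at index 3, swap → [-12, 7, -10, -25, 52, -3, -9, 34]
  -25 < parent 7 at index 1, swap → [-12, -25, -10, 7, 52, -3, -9, 34]
  -25 < parent -12 at index 0, swap → [-25, -12, -10, 7, 52, -3, -9, 34]
insert -19:
  append -19 at index 8 → [-25, -12, -10, 7, 52, -3, -9, 34, -19]
  -19 < parent 7 at index 3, swap → [-25, -12, -10, -19, 52, -3, -9, 34, 7]
  -19 < parent -12 at index 1, swap → [-25, -19, -10, -12, 52, -3, -9, 34, 7]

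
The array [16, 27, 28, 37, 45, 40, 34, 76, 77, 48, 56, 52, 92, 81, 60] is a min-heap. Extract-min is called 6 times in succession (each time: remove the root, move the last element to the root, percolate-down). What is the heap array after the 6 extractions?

[45, 48, 52, 60, 92, 56, 81, 76, 77]

extract-min #1 returns 16:
  remove root 16; move last element 60 to root → [60, 27, 28, 37, 45, 40, 34, 76, 77, 48, 56, 52, 92, 81]
  60 vs smaller child 27 at index 1, swap → [27, 60, 28, 37, 45, 40, 34, 76, 77, 48, 56, 52, 92, 81]
  60 vs smaller child 37 at index 3, swap → [27, 37, 28, 60, 45, 40, 34, 76, 77, 48, 56, 52, 92, 81]
extract-min #2 returns 27:
  remove root 27; move last element 81 to root → [81, 37, 28, 60, 45, 40, 34, 76, 77, 48, 56, 52, 92]
  81 vs smaller child 28 at index 2, swap → [28, 37, 81, 60, 45, 40, 34, 76, 77, 48, 56, 52, 92]
  81 vs smaller child 34 at index 6, swap → [28, 37, 34, 60, 45, 40, 81, 76, 77, 48, 56, 52, 92]
extract-min #3 returns 28:
  remove root 28; move last element 92 to root → [92, 37, 34, 60, 45, 40, 81, 76, 77, 48, 56, 52]
  92 vs smaller child 34 at index 2, swap → [34, 37, 92, 60, 45, 40, 81, 76, 77, 48, 56, 52]
  92 vs smaller child 40 at index 5, swap → [34, 37, 40, 60, 45, 92, 81, 76, 77, 48, 56, 52]
  92 vs only child 52 at index 11, swap → [34, 37, 40, 60, 45, 52, 81, 76, 77, 48, 56, 92]
extract-min #4 returns 34:
  remove root 34; move last element 92 to root → [92, 37, 40, 60, 45, 52, 81, 76, 77, 48, 56]
  92 vs smaller child 37 at index 1, swap → [37, 92, 40, 60, 45, 52, 81, 76, 77, 48, 56]
  92 vs smaller child 45 at index 4, swap → [37, 45, 40, 60, 92, 52, 81, 76, 77, 48, 56]
  92 vs smaller child 48 at index 9, swap → [37, 45, 40, 60, 48, 52, 81, 76, 77, 92, 56]
extract-min #5 returns 37:
  remove root 37; move last element 56 to root → [56, 45, 40, 60, 48, 52, 81, 76, 77, 92]
  56 vs smaller child 40 at index 2, swap → [40, 45, 56, 60, 48, 52, 81, 76, 77, 92]
  56 vs smaller child 52 at index 5, swap → [40, 45, 52, 60, 48, 56, 81, 76, 77, 92]
extract-min #6 returns 40:
  remove root 40; move last element 92 to root → [92, 45, 52, 60, 48, 56, 81, 76, 77]
  92 vs smaller child 45 at index 1, swap → [45, 92, 52, 60, 48, 56, 81, 76, 77]
  92 vs smaller child 48 at index 4, swap → [45, 48, 52, 60, 92, 56, 81, 76, 77]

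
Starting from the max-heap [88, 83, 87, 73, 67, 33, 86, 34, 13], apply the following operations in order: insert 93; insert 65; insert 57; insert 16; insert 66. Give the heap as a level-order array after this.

[93, 88, 87, 73, 83, 57, 86, 34, 13, 67, 65, 33, 16, 66]

insert 93:
  append 93 at index 9 → [88, 83, 87, 73, 67, 33, 86, 34, 13, 93]
  93 > parent 67 at index 4, swap → [88, 83, 87, 73, 93, 33, 86, 34, 13, 67]
  93 > parent 83 at index 1, swap → [88, 93, 87, 73, 83, 33, 86, 34, 13, 67]
  93 > parent 88 at index 0, swap → [93, 88, 87, 73, 83, 33, 86, 34, 13, 67]
insert 65:
  append 65 at index 10 → [93, 88, 87, 73, 83, 33, 86, 34, 13, 67, 65] (no swap needed)
insert 57:
  append 57 at index 11 → [93, 88, 87, 73, 83, 33, 86, 34, 13, 67, 65, 57]
  57 > parent 33 at index 5, swap → [93, 88, 87, 73, 83, 57, 86, 34, 13, 67, 65, 33]
insert 16:
  append 16 at index 12 → [93, 88, 87, 73, 83, 57, 86, 34, 13, 67, 65, 33, 16] (no swap needed)
insert 66:
  append 66 at index 13 → [93, 88, 87, 73, 83, 57, 86, 34, 13, 67, 65, 33, 16, 66] (no swap needed)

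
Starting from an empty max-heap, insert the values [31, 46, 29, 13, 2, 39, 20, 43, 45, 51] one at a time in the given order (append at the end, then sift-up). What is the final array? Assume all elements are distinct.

[51, 46, 39, 43, 45, 29, 20, 13, 31, 2]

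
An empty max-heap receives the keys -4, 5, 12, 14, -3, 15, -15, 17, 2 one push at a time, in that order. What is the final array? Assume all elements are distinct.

[17, 15, 14, 12, -3, 5, -15, -4, 2]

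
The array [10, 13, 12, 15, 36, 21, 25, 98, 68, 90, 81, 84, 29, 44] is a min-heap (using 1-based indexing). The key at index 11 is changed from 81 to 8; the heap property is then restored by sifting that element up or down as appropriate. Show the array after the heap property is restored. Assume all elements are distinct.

set index 11 from 81 to 8 → [10, 13, 12, 15, 36, 21, 25, 98, 68, 90, 8, 84, 29, 44]
8 < parent 36 at index 5, swap → [10, 13, 12, 15, 8, 21, 25, 98, 68, 90, 36, 84, 29, 44]
8 < parent 13 at index 2, swap → [10, 8, 12, 15, 13, 21, 25, 98, 68, 90, 36, 84, 29, 44]
8 < parent 10 at index 1, swap → [8, 10, 12, 15, 13, 21, 25, 98, 68, 90, 36, 84, 29, 44]

[8, 10, 12, 15, 13, 21, 25, 98, 68, 90, 36, 84, 29, 44]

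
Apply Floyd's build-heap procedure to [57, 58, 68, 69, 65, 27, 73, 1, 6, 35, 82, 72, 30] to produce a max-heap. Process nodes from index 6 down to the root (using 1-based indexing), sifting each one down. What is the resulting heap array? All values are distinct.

[82, 69, 73, 57, 65, 72, 68, 1, 6, 35, 58, 27, 30]

sift down from index 6:
  27 vs larger child 72 at index 12, swap → [57, 58, 68, 69, 65, 72, 73, 1, 6, 35, 82, 27, 30]
sift down from index 5:
  65 vs larger child 82 at index 11, swap → [57, 58, 68, 69, 82, 72, 73, 1, 6, 35, 65, 27, 30]
sift down from index 4: already satisfies heap property
sift down from index 3:
  68 vs larger child 73 at index 7, swap → [57, 58, 73, 69, 82, 72, 68, 1, 6, 35, 65, 27, 30]
sift down from index 2:
  58 vs larger child 82 at index 5, swap → [57, 82, 73, 69, 58, 72, 68, 1, 6, 35, 65, 27, 30]
  58 vs larger child 65 at index 11, swap → [57, 82, 73, 69, 65, 72, 68, 1, 6, 35, 58, 27, 30]
sift down from index 1:
  57 vs larger child 82 at index 2, swap → [82, 57, 73, 69, 65, 72, 68, 1, 6, 35, 58, 27, 30]
  57 vs larger child 69 at index 4, swap → [82, 69, 73, 57, 65, 72, 68, 1, 6, 35, 58, 27, 30]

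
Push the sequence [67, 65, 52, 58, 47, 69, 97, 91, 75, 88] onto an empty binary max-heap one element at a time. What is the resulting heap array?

Insert 67:
  append 67 at index 0 → [67] (no swap needed)
Insert 65:
  append 65 at index 1 → [67, 65] (no swap needed)
Insert 52:
  append 52 at index 2 → [67, 65, 52] (no swap needed)
Insert 58:
  append 58 at index 3 → [67, 65, 52, 58] (no swap needed)
Insert 47:
  append 47 at index 4 → [67, 65, 52, 58, 47] (no swap needed)
Insert 69:
  append 69 at index 5 → [67, 65, 52, 58, 47, 69]
  69 > parent 52 at index 2, swap → [67, 65, 69, 58, 47, 52]
  69 > parent 67 at index 0, swap → [69, 65, 67, 58, 47, 52]
Insert 97:
  append 97 at index 6 → [69, 65, 67, 58, 47, 52, 97]
  97 > parent 67 at index 2, swap → [69, 65, 97, 58, 47, 52, 67]
  97 > parent 69 at index 0, swap → [97, 65, 69, 58, 47, 52, 67]
Insert 91:
  append 91 at index 7 → [97, 65, 69, 58, 47, 52, 67, 91]
  91 > parent 58 at index 3, swap → [97, 65, 69, 91, 47, 52, 67, 58]
  91 > parent 65 at index 1, swap → [97, 91, 69, 65, 47, 52, 67, 58]
Insert 75:
  append 75 at index 8 → [97, 91, 69, 65, 47, 52, 67, 58, 75]
  75 > parent 65 at index 3, swap → [97, 91, 69, 75, 47, 52, 67, 58, 65]
Insert 88:
  append 88 at index 9 → [97, 91, 69, 75, 47, 52, 67, 58, 65, 88]
  88 > parent 47 at index 4, swap → [97, 91, 69, 75, 88, 52, 67, 58, 65, 47]

[97, 91, 69, 75, 88, 52, 67, 58, 65, 47]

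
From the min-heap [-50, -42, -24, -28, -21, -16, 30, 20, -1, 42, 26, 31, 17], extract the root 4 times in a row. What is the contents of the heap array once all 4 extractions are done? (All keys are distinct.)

extract-min #1 returns -50:
  remove root -50; move last element 17 to root → [17, -42, -24, -28, -21, -16, 30, 20, -1, 42, 26, 31]
  17 vs smaller child -42 at index 1, swap → [-42, 17, -24, -28, -21, -16, 30, 20, -1, 42, 26, 31]
  17 vs smaller child -28 at index 3, swap → [-42, -28, -24, 17, -21, -16, 30, 20, -1, 42, 26, 31]
  17 vs smaller child -1 at index 8, swap → [-42, -28, -24, -1, -21, -16, 30, 20, 17, 42, 26, 31]
extract-min #2 returns -42:
  remove root -42; move last element 31 to root → [31, -28, -24, -1, -21, -16, 30, 20, 17, 42, 26]
  31 vs smaller child -28 at index 1, swap → [-28, 31, -24, -1, -21, -16, 30, 20, 17, 42, 26]
  31 vs smaller child -21 at index 4, swap → [-28, -21, -24, -1, 31, -16, 30, 20, 17, 42, 26]
  31 vs smaller child 26 at index 10, swap → [-28, -21, -24, -1, 26, -16, 30, 20, 17, 42, 31]
extract-min #3 returns -28:
  remove root -28; move last element 31 to root → [31, -21, -24, -1, 26, -16, 30, 20, 17, 42]
  31 vs smaller child -24 at index 2, swap → [-24, -21, 31, -1, 26, -16, 30, 20, 17, 42]
  31 vs smaller child -16 at index 5, swap → [-24, -21, -16, -1, 26, 31, 30, 20, 17, 42]
extract-min #4 returns -24:
  remove root -24; move last element 42 to root → [42, -21, -16, -1, 26, 31, 30, 20, 17]
  42 vs smaller child -21 at index 1, swap → [-21, 42, -16, -1, 26, 31, 30, 20, 17]
  42 vs smaller child -1 at index 3, swap → [-21, -1, -16, 42, 26, 31, 30, 20, 17]
  42 vs smaller child 17 at index 8, swap → [-21, -1, -16, 17, 26, 31, 30, 20, 42]

[-21, -1, -16, 17, 26, 31, 30, 20, 42]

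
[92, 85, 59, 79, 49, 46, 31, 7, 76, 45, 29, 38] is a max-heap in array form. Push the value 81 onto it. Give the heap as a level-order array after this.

append 81 at index 12 → [92, 85, 59, 79, 49, 46, 31, 7, 76, 45, 29, 38, 81]
81 > parent 46 at index 5, swap → [92, 85, 59, 79, 49, 81, 31, 7, 76, 45, 29, 38, 46]
81 > parent 59 at index 2, swap → [92, 85, 81, 79, 49, 59, 31, 7, 76, 45, 29, 38, 46]

[92, 85, 81, 79, 49, 59, 31, 7, 76, 45, 29, 38, 46]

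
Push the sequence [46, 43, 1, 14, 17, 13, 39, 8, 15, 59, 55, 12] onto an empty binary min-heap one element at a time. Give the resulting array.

[1, 8, 12, 14, 17, 13, 39, 46, 15, 59, 55, 43]

Insert 46:
  append 46 at index 0 → [46] (no swap needed)
Insert 43:
  append 43 at index 1 → [46, 43]
  43 < parent 46 at index 0, swap → [43, 46]
Insert 1:
  append 1 at index 2 → [43, 46, 1]
  1 < parent 43 at index 0, swap → [1, 46, 43]
Insert 14:
  append 14 at index 3 → [1, 46, 43, 14]
  14 < parent 46 at index 1, swap → [1, 14, 43, 46]
Insert 17:
  append 17 at index 4 → [1, 14, 43, 46, 17] (no swap needed)
Insert 13:
  append 13 at index 5 → [1, 14, 43, 46, 17, 13]
  13 < parent 43 at index 2, swap → [1, 14, 13, 46, 17, 43]
Insert 39:
  append 39 at index 6 → [1, 14, 13, 46, 17, 43, 39] (no swap needed)
Insert 8:
  append 8 at index 7 → [1, 14, 13, 46, 17, 43, 39, 8]
  8 < parent 46 at index 3, swap → [1, 14, 13, 8, 17, 43, 39, 46]
  8 < parent 14 at index 1, swap → [1, 8, 13, 14, 17, 43, 39, 46]
Insert 15:
  append 15 at index 8 → [1, 8, 13, 14, 17, 43, 39, 46, 15] (no swap needed)
Insert 59:
  append 59 at index 9 → [1, 8, 13, 14, 17, 43, 39, 46, 15, 59] (no swap needed)
Insert 55:
  append 55 at index 10 → [1, 8, 13, 14, 17, 43, 39, 46, 15, 59, 55] (no swap needed)
Insert 12:
  append 12 at index 11 → [1, 8, 13, 14, 17, 43, 39, 46, 15, 59, 55, 12]
  12 < parent 43 at index 5, swap → [1, 8, 13, 14, 17, 12, 39, 46, 15, 59, 55, 43]
  12 < parent 13 at index 2, swap → [1, 8, 12, 14, 17, 13, 39, 46, 15, 59, 55, 43]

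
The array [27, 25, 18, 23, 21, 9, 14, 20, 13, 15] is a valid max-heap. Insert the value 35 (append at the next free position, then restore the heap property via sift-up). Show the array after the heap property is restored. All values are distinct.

[35, 27, 18, 23, 25, 9, 14, 20, 13, 15, 21]

append 35 at index 10 → [27, 25, 18, 23, 21, 9, 14, 20, 13, 15, 35]
35 > parent 21 at index 4, swap → [27, 25, 18, 23, 35, 9, 14, 20, 13, 15, 21]
35 > parent 25 at index 1, swap → [27, 35, 18, 23, 25, 9, 14, 20, 13, 15, 21]
35 > parent 27 at index 0, swap → [35, 27, 18, 23, 25, 9, 14, 20, 13, 15, 21]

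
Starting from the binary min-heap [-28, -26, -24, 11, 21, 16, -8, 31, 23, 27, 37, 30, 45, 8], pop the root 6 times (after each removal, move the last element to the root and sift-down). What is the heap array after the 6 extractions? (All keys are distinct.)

[16, 21, 30, 23, 27, 37, 45, 31]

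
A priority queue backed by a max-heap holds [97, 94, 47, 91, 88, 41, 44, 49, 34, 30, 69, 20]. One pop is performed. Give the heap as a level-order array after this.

[94, 91, 47, 49, 88, 41, 44, 20, 34, 30, 69]

remove root 97; move last element 20 to root → [20, 94, 47, 91, 88, 41, 44, 49, 34, 30, 69]
20 vs larger child 94 at index 1, swap → [94, 20, 47, 91, 88, 41, 44, 49, 34, 30, 69]
20 vs larger child 91 at index 3, swap → [94, 91, 47, 20, 88, 41, 44, 49, 34, 30, 69]
20 vs larger child 49 at index 7, swap → [94, 91, 47, 49, 88, 41, 44, 20, 34, 30, 69]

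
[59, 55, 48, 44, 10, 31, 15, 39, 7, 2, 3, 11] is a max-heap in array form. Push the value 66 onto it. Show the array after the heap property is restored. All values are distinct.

append 66 at index 12 → [59, 55, 48, 44, 10, 31, 15, 39, 7, 2, 3, 11, 66]
66 > parent 31 at index 5, swap → [59, 55, 48, 44, 10, 66, 15, 39, 7, 2, 3, 11, 31]
66 > parent 48 at index 2, swap → [59, 55, 66, 44, 10, 48, 15, 39, 7, 2, 3, 11, 31]
66 > parent 59 at index 0, swap → [66, 55, 59, 44, 10, 48, 15, 39, 7, 2, 3, 11, 31]

[66, 55, 59, 44, 10, 48, 15, 39, 7, 2, 3, 11, 31]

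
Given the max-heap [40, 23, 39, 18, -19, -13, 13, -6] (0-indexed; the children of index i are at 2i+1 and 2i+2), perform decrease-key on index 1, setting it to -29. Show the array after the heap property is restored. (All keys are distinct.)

[40, 18, 39, -6, -19, -13, 13, -29]

set index 1 from 23 to -29 → [40, -29, 39, 18, -19, -13, 13, -6]
-29 vs larger child 18 at index 3, swap → [40, 18, 39, -29, -19, -13, 13, -6]
-29 vs only child -6 at index 7, swap → [40, 18, 39, -6, -19, -13, 13, -29]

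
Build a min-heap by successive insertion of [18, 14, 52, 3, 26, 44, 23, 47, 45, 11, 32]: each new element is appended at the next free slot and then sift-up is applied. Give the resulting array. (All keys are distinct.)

[3, 11, 23, 18, 14, 52, 44, 47, 45, 26, 32]

Insert 18:
  append 18 at index 0 → [18] (no swap needed)
Insert 14:
  append 14 at index 1 → [18, 14]
  14 < parent 18 at index 0, swap → [14, 18]
Insert 52:
  append 52 at index 2 → [14, 18, 52] (no swap needed)
Insert 3:
  append 3 at index 3 → [14, 18, 52, 3]
  3 < parent 18 at index 1, swap → [14, 3, 52, 18]
  3 < parent 14 at index 0, swap → [3, 14, 52, 18]
Insert 26:
  append 26 at index 4 → [3, 14, 52, 18, 26] (no swap needed)
Insert 44:
  append 44 at index 5 → [3, 14, 52, 18, 26, 44]
  44 < parent 52 at index 2, swap → [3, 14, 44, 18, 26, 52]
Insert 23:
  append 23 at index 6 → [3, 14, 44, 18, 26, 52, 23]
  23 < parent 44 at index 2, swap → [3, 14, 23, 18, 26, 52, 44]
Insert 47:
  append 47 at index 7 → [3, 14, 23, 18, 26, 52, 44, 47] (no swap needed)
Insert 45:
  append 45 at index 8 → [3, 14, 23, 18, 26, 52, 44, 47, 45] (no swap needed)
Insert 11:
  append 11 at index 9 → [3, 14, 23, 18, 26, 52, 44, 47, 45, 11]
  11 < parent 26 at index 4, swap → [3, 14, 23, 18, 11, 52, 44, 47, 45, 26]
  11 < parent 14 at index 1, swap → [3, 11, 23, 18, 14, 52, 44, 47, 45, 26]
Insert 32:
  append 32 at index 10 → [3, 11, 23, 18, 14, 52, 44, 47, 45, 26, 32] (no swap needed)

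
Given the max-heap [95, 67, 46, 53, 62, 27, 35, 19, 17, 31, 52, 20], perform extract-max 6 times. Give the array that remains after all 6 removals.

extract-max #1 returns 95:
  remove root 95; move last element 20 to root → [20, 67, 46, 53, 62, 27, 35, 19, 17, 31, 52]
  20 vs larger child 67 at index 1, swap → [67, 20, 46, 53, 62, 27, 35, 19, 17, 31, 52]
  20 vs larger child 62 at index 4, swap → [67, 62, 46, 53, 20, 27, 35, 19, 17, 31, 52]
  20 vs larger child 52 at index 10, swap → [67, 62, 46, 53, 52, 27, 35, 19, 17, 31, 20]
extract-max #2 returns 67:
  remove root 67; move last element 20 to root → [20, 62, 46, 53, 52, 27, 35, 19, 17, 31]
  20 vs larger child 62 at index 1, swap → [62, 20, 46, 53, 52, 27, 35, 19, 17, 31]
  20 vs larger child 53 at index 3, swap → [62, 53, 46, 20, 52, 27, 35, 19, 17, 31]
extract-max #3 returns 62:
  remove root 62; move last element 31 to root → [31, 53, 46, 20, 52, 27, 35, 19, 17]
  31 vs larger child 53 at index 1, swap → [53, 31, 46, 20, 52, 27, 35, 19, 17]
  31 vs larger child 52 at index 4, swap → [53, 52, 46, 20, 31, 27, 35, 19, 17]
extract-max #4 returns 53:
  remove root 53; move last element 17 to root → [17, 52, 46, 20, 31, 27, 35, 19]
  17 vs larger child 52 at index 1, swap → [52, 17, 46, 20, 31, 27, 35, 19]
  17 vs larger child 31 at index 4, swap → [52, 31, 46, 20, 17, 27, 35, 19]
extract-max #5 returns 52:
  remove root 52; move last element 19 to root → [19, 31, 46, 20, 17, 27, 35]
  19 vs larger child 46 at index 2, swap → [46, 31, 19, 20, 17, 27, 35]
  19 vs larger child 35 at index 6, swap → [46, 31, 35, 20, 17, 27, 19]
extract-max #6 returns 46:
  remove root 46; move last element 19 to root → [19, 31, 35, 20, 17, 27]
  19 vs larger child 35 at index 2, swap → [35, 31, 19, 20, 17, 27]
  19 vs only child 27 at index 5, swap → [35, 31, 27, 20, 17, 19]

[35, 31, 27, 20, 17, 19]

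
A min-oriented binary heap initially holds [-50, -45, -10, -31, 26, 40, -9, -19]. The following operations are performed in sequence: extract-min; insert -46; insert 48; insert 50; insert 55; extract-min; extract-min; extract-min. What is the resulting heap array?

[-19, 26, -10, 48, 50, 40, -9, 55]

extract-min → returns -50:
  remove root -50; move last element -19 to root → [-19, -45, -10, -31, 26, 40, -9]
  -19 vs smaller child -45 at index 1, swap → [-45, -19, -10, -31, 26, 40, -9]
  -19 vs smaller child -31 at index 3, swap → [-45, -31, -10, -19, 26, 40, -9]
insert -46:
  append -46 at index 7 → [-45, -31, -10, -19, 26, 40, -9, -46]
  -46 < parent -19 at index 3, swap → [-45, -31, -10, -46, 26, 40, -9, -19]
  -46 < parent -31 at index 1, swap → [-45, -46, -10, -31, 26, 40, -9, -19]
  -46 < parent -45 at index 0, swap → [-46, -45, -10, -31, 26, 40, -9, -19]
insert 48:
  append 48 at index 8 → [-46, -45, -10, -31, 26, 40, -9, -19, 48] (no swap needed)
insert 50:
  append 50 at index 9 → [-46, -45, -10, -31, 26, 40, -9, -19, 48, 50] (no swap needed)
insert 55:
  append 55 at index 10 → [-46, -45, -10, -31, 26, 40, -9, -19, 48, 50, 55] (no swap needed)
extract-min → returns -46:
  remove root -46; move last element 55 to root → [55, -45, -10, -31, 26, 40, -9, -19, 48, 50]
  55 vs smaller child -45 at index 1, swap → [-45, 55, -10, -31, 26, 40, -9, -19, 48, 50]
  55 vs smaller child -31 at index 3, swap → [-45, -31, -10, 55, 26, 40, -9, -19, 48, 50]
  55 vs smaller child -19 at index 7, swap → [-45, -31, -10, -19, 26, 40, -9, 55, 48, 50]
extract-min → returns -45:
  remove root -45; move last element 50 to root → [50, -31, -10, -19, 26, 40, -9, 55, 48]
  50 vs smaller child -31 at index 1, swap → [-31, 50, -10, -19, 26, 40, -9, 55, 48]
  50 vs smaller child -19 at index 3, swap → [-31, -19, -10, 50, 26, 40, -9, 55, 48]
  50 vs smaller child 48 at index 8, swap → [-31, -19, -10, 48, 26, 40, -9, 55, 50]
extract-min → returns -31:
  remove root -31; move last element 50 to root → [50, -19, -10, 48, 26, 40, -9, 55]
  50 vs smaller child -19 at index 1, swap → [-19, 50, -10, 48, 26, 40, -9, 55]
  50 vs smaller child 26 at index 4, swap → [-19, 26, -10, 48, 50, 40, -9, 55]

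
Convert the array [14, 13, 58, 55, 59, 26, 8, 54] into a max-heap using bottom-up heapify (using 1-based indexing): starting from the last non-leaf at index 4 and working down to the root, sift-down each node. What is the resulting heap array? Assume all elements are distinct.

sift down from index 4: already satisfies heap property
sift down from index 3: already satisfies heap property
sift down from index 2:
  13 vs larger child 59 at index 5, swap → [14, 59, 58, 55, 13, 26, 8, 54]
sift down from index 1:
  14 vs larger child 59 at index 2, swap → [59, 14, 58, 55, 13, 26, 8, 54]
  14 vs larger child 55 at index 4, swap → [59, 55, 58, 14, 13, 26, 8, 54]
  14 vs only child 54 at index 8, swap → [59, 55, 58, 54, 13, 26, 8, 14]

[59, 55, 58, 54, 13, 26, 8, 14]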